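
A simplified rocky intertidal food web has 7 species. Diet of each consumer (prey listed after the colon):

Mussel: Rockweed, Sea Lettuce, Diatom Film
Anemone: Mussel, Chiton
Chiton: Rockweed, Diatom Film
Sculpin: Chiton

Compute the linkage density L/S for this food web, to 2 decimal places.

L/S = 1.14

There are L = 8 links among S = 7 species.
L/S = 8/7 = 1.1429 ≈ 1.14.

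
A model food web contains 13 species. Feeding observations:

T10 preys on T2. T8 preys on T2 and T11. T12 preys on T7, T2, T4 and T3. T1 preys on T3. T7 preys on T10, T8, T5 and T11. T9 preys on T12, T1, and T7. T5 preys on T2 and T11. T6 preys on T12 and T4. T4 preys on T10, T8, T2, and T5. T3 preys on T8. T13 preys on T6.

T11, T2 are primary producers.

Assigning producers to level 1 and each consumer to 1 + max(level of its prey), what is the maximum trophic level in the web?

6

Producers (level 1): T11, T2.
T2 → T10 → T4 → T12 → T6 → T13 gives T13 level 6.
No species has a prey at level 6, so no species reaches level 7.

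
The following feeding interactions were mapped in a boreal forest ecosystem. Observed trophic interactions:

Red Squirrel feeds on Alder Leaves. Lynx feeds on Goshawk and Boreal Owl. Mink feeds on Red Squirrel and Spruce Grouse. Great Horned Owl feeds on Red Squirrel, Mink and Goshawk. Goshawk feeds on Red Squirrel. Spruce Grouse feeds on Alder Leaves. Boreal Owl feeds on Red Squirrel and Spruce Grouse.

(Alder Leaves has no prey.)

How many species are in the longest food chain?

4 species

One longest chain: Alder Leaves → Spruce Grouse → Mink → Great Horned Owl.
It has 4 species and 3 links.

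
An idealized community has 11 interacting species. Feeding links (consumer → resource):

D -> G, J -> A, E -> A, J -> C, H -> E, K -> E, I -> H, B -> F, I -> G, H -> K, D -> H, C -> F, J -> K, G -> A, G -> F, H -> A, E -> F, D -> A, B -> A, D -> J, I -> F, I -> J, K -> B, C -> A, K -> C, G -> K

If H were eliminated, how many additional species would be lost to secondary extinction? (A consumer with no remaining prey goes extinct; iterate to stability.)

Remove H.
Every predator of it retains at least one other prey: D still has A, J, G; I still has F, J, G.
No consumer loses all prey, so no secondary extinctions occur.

0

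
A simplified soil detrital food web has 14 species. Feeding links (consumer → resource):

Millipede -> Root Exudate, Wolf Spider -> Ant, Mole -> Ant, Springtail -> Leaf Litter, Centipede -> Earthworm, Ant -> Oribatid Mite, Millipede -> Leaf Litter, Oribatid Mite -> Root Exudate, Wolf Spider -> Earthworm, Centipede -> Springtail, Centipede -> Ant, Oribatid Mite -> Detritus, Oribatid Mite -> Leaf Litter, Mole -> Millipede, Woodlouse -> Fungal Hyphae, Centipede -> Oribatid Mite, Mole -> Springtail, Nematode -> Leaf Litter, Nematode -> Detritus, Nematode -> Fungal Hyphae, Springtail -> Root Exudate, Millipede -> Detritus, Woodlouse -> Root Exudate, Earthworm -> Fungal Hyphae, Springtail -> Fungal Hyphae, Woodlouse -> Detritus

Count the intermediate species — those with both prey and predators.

Intermediate species (has both prey and predators): Millipede, Springtail, Oribatid Mite, Earthworm, Ant.
Count: 5.

5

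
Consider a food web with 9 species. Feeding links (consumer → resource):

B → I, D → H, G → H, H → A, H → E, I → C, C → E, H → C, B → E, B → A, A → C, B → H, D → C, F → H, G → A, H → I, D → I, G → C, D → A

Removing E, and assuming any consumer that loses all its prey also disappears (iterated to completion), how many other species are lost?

8

Remove E.
Round 1: C (all prey gone) → extinct.
Round 2: A (all prey gone), I (all prey gone) → extinct.
Round 3: H (all prey gone) → extinct.
Round 4: F (all prey gone), G (all prey gone), D (all prey gone), B (all prey gone) → extinct.
No further losses. Total secondary extinctions: 8.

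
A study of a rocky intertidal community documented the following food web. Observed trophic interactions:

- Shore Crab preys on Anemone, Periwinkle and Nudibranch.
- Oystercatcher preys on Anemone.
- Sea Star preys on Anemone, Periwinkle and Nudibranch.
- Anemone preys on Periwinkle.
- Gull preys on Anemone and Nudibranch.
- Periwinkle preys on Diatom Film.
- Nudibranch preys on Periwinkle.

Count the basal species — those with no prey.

1

Basal species (no prey listed): Diatom Film.
Count: 1.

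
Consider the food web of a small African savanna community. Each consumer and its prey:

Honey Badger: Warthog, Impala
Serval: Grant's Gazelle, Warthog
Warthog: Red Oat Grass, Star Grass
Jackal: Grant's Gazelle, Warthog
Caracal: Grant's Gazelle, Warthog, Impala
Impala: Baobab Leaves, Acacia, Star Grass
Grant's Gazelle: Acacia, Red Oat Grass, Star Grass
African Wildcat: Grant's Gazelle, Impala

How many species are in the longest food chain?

3 species

One longest chain: Acacia → Grant's Gazelle → Jackal.
It has 3 species and 2 links.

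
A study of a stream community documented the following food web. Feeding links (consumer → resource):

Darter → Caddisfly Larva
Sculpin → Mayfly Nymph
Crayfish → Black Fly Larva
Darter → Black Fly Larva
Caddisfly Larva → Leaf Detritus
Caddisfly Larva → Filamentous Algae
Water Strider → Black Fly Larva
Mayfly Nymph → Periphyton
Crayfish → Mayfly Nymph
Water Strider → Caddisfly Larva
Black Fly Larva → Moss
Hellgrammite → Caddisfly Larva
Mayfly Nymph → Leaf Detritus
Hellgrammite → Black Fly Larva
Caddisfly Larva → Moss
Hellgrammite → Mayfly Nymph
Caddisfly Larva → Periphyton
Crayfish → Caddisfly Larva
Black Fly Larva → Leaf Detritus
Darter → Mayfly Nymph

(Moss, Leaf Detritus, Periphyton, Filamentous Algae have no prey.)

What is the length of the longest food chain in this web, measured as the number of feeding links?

One longest chain: Moss → Black Fly Larva → Crayfish.
It has 3 species and 2 links.

2 links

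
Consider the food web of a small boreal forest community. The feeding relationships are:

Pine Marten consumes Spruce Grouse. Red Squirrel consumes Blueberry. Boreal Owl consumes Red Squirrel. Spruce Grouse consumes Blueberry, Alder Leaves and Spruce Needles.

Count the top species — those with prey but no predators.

2

Top species (has prey, but nothing eats it): Boreal Owl, Pine Marten.
Count: 2.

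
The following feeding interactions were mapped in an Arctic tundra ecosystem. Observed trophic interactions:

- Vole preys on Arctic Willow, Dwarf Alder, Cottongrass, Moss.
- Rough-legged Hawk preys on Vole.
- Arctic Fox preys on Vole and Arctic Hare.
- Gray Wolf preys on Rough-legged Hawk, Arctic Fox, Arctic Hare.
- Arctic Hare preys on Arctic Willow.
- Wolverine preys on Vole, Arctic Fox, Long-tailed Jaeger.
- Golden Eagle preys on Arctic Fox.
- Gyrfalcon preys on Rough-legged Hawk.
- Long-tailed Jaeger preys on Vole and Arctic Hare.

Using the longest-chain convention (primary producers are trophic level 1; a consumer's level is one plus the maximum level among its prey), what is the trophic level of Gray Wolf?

Arctic Willow is a producer → level 1.
Arctic Hare eats Arctic Willow → level 2.
Arctic Fox eats Arctic Hare (level 2); other prey at levels: Vole 2 → level 3.
Gray Wolf eats Arctic Fox (level 3); other prey at levels: Arctic Hare 2, Rough-legged Hawk 3 → level 4.

Trophic level 4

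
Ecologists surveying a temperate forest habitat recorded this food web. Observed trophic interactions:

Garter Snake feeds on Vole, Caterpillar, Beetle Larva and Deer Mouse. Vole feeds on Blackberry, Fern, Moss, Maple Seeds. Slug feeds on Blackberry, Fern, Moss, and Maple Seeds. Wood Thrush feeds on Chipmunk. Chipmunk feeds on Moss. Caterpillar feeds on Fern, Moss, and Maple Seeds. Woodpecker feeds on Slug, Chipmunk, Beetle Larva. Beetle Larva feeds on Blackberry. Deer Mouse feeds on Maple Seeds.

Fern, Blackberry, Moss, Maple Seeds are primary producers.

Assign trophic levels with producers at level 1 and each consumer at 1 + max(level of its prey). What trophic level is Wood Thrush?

Trophic level 3

Moss is a producer → level 1.
Chipmunk eats Moss → level 2.
Wood Thrush eats Chipmunk → level 3.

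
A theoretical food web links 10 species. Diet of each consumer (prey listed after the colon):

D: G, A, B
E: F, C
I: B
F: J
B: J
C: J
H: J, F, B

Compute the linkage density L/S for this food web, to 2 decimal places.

There are L = 12 links among S = 10 species.
L/S = 12/10 = 1.2000 ≈ 1.20.

L/S = 1.20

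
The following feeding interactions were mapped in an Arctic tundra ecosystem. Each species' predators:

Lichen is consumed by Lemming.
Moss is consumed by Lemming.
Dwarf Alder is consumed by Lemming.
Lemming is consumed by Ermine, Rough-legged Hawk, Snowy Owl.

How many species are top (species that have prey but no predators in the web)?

3

Top species (has prey, but nothing eats it): Rough-legged Hawk, Snowy Owl, Ermine.
Count: 3.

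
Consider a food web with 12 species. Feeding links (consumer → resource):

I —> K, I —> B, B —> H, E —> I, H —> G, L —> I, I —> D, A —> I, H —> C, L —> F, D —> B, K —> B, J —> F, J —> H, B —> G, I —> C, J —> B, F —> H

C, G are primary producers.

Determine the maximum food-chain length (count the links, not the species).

One longest chain: C → H → B → K → I → A.
It has 6 species and 5 links.

5 links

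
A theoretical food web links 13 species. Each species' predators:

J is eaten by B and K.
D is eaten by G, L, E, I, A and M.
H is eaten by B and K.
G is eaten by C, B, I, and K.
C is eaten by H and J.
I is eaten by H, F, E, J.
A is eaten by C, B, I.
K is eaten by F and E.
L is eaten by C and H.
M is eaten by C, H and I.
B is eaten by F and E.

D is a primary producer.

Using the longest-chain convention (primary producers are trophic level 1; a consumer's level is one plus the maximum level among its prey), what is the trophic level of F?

D is a producer → level 1.
M eats D → level 2.
I eats M (level 2); other prey at levels: D 1, G 2, A 2 → level 3.
H eats I (level 3); other prey at levels: M 2, L 2, C 3 → level 4.
K eats H (level 4); other prey at levels: G 2, J 4 → level 5.
F eats K (level 5); other prey at levels: I 3, B 5 → level 6.

Trophic level 6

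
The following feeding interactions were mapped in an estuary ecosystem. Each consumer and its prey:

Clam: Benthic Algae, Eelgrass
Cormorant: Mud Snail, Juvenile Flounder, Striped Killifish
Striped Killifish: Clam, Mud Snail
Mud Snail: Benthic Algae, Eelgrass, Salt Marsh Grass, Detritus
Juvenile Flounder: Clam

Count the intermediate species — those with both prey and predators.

4

Intermediate species (has both prey and predators): Clam, Mud Snail, Juvenile Flounder, Striped Killifish.
Count: 4.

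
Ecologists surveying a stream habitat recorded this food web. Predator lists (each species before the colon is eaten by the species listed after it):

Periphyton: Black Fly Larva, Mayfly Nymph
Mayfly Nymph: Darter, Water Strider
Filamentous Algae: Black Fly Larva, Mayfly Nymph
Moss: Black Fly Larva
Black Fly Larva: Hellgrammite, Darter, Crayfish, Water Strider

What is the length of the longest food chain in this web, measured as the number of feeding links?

One longest chain: Moss → Black Fly Larva → Hellgrammite.
It has 3 species and 2 links.

2 links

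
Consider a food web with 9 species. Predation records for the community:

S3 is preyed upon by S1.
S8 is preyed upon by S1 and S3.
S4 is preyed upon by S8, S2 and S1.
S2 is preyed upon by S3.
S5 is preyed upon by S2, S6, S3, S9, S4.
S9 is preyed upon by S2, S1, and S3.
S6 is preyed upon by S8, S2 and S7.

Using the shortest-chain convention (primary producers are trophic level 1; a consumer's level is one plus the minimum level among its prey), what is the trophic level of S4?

S5 is a producer → level 1.
S4 eats S5 → level 2.

Trophic level 2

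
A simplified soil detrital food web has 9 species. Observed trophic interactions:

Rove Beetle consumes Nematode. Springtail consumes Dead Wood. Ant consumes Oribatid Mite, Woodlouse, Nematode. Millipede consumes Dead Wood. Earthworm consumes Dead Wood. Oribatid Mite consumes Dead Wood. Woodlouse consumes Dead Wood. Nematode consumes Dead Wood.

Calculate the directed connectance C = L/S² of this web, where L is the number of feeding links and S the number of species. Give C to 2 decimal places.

The web has S = 9 species and L = 10 feeding links.
C = L / S² = 10 / 81 = 0.1235 ≈ 0.12.

C = 0.12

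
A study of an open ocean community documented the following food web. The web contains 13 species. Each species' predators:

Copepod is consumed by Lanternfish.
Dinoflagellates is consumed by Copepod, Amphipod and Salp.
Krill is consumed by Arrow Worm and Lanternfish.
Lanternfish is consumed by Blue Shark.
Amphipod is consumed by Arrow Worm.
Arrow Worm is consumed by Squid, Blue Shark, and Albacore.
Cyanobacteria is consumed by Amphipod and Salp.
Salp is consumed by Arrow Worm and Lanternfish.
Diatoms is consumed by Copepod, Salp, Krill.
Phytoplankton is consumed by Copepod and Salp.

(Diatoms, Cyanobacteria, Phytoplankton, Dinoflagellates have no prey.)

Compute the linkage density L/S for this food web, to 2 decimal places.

L/S = 1.54

There are L = 20 links among S = 13 species.
L/S = 20/13 = 1.5385 ≈ 1.54.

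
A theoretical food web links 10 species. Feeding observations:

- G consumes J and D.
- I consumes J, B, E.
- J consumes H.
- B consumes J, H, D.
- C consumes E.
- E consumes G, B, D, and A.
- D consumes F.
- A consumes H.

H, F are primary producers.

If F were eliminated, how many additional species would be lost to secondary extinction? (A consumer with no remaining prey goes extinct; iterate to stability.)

1

Remove F.
Round 1: D (all prey gone) → extinct.
No further losses. Total secondary extinctions: 1.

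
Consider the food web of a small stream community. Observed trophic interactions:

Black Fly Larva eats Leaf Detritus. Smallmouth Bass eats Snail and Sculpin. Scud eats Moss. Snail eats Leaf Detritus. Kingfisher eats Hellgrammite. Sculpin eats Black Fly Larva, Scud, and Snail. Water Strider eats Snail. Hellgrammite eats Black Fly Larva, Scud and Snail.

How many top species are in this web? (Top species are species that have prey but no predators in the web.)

Top species (has prey, but nothing eats it): Water Strider, Kingfisher, Smallmouth Bass.
Count: 3.

3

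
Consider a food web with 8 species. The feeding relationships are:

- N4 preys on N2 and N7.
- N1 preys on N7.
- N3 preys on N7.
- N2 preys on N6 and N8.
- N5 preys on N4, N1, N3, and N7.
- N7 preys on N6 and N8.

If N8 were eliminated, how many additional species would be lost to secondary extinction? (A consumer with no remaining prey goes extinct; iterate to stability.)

0

Remove N8.
Every predator of it retains at least one other prey: N7 still has N6; N2 still has N6.
No consumer loses all prey, so no secondary extinctions occur.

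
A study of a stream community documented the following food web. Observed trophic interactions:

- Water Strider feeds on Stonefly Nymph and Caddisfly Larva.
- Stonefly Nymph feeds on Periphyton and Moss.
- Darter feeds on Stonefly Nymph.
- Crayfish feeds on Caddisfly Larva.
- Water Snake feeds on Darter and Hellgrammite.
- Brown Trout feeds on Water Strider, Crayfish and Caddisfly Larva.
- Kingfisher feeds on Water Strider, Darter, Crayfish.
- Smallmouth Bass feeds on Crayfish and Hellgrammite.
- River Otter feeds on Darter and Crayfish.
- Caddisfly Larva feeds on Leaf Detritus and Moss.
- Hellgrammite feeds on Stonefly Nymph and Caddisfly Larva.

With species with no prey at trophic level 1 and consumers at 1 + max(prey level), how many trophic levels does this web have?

4

Basal resources (level 1): Leaf Detritus, Periphyton, Moss.
Leaf Detritus → Caddisfly Larva → Crayfish → River Otter gives River Otter level 4.
No species has a prey at level 4, so no species reaches level 5.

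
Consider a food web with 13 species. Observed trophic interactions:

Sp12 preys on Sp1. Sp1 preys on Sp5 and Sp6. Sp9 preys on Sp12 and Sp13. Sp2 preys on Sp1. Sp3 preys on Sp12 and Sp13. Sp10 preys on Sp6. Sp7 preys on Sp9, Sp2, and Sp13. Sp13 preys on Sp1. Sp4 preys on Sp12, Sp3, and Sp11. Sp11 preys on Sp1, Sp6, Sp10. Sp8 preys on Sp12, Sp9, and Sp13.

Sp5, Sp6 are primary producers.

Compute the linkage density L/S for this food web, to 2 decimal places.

There are L = 22 links among S = 13 species.
L/S = 22/13 = 1.6923 ≈ 1.69.

L/S = 1.69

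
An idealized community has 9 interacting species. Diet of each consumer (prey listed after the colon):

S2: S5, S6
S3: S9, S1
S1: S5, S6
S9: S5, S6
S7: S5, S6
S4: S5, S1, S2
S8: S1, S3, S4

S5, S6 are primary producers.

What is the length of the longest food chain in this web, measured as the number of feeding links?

3 links

One longest chain: S5 → S9 → S3 → S8.
It has 4 species and 3 links.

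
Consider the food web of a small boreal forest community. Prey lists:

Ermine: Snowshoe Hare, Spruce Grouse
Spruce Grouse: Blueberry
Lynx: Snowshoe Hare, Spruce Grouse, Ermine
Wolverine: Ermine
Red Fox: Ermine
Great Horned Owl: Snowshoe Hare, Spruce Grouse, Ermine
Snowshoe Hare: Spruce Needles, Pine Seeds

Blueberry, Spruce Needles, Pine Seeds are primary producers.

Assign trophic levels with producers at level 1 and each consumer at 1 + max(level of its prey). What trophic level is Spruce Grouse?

Blueberry is a producer → level 1.
Spruce Grouse eats Blueberry → level 2.

Trophic level 2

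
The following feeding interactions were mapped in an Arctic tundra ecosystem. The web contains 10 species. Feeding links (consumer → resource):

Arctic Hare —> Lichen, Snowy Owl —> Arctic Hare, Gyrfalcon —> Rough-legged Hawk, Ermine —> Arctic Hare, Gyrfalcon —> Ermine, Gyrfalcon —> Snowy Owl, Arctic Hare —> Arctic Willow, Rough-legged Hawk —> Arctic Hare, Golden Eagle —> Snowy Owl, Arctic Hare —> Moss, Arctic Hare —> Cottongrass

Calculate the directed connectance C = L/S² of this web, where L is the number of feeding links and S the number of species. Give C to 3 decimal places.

C = 0.110

The web has S = 10 species and L = 11 feeding links.
C = L / S² = 11 / 100 = 0.1100 ≈ 0.110.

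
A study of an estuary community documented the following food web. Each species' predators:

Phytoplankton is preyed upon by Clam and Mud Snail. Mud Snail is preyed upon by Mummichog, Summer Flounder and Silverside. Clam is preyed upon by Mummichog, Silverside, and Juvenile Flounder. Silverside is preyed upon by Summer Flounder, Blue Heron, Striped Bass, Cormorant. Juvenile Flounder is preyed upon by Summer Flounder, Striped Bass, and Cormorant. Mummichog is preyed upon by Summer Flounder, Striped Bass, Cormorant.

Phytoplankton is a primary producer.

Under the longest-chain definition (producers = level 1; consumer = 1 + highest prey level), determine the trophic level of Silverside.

Phytoplankton is a producer → level 1.
Mud Snail eats Phytoplankton → level 2.
Silverside eats Mud Snail (level 2); other prey at levels: Clam 2 → level 3.

Trophic level 3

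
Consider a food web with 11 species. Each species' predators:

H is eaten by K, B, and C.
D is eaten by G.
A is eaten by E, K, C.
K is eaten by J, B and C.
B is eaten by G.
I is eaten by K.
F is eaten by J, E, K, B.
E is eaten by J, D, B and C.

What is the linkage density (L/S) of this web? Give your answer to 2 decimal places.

L/S = 1.82

There are L = 20 links among S = 11 species.
L/S = 20/11 = 1.8182 ≈ 1.82.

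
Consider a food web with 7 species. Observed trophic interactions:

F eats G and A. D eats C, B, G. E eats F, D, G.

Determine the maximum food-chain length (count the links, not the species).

2 links

One longest chain: A → F → E.
It has 3 species and 2 links.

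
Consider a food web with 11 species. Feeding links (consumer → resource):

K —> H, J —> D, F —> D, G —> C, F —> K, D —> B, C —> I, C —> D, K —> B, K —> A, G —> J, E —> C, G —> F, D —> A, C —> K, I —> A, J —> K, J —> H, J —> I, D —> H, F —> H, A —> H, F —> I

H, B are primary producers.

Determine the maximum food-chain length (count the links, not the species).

4 links

One longest chain: H → A → K → C → E.
It has 5 species and 4 links.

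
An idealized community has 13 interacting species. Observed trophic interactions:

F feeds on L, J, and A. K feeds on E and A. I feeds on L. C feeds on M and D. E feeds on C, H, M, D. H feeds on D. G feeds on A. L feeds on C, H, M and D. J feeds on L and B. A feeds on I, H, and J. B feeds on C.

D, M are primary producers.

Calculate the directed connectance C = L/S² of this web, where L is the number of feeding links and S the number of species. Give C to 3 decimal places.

C = 0.142

The web has S = 13 species and L = 24 feeding links.
C = L / S² = 24 / 169 = 0.1420 ≈ 0.142.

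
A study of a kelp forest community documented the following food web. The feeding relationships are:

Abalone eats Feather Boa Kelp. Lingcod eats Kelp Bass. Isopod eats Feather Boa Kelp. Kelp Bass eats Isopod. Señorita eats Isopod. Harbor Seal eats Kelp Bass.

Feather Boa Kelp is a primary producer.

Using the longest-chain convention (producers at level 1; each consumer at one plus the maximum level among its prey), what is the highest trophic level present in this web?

Producers (level 1): Feather Boa Kelp.
Feather Boa Kelp → Isopod → Kelp Bass → Harbor Seal gives Harbor Seal level 4.
No species has a prey at level 4, so no species reaches level 5.

4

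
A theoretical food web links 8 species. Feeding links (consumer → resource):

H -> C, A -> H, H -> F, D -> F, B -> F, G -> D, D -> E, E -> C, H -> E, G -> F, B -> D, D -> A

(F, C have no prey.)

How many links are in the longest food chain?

One longest chain: C → E → H → A → D → G.
It has 6 species and 5 links.

5 links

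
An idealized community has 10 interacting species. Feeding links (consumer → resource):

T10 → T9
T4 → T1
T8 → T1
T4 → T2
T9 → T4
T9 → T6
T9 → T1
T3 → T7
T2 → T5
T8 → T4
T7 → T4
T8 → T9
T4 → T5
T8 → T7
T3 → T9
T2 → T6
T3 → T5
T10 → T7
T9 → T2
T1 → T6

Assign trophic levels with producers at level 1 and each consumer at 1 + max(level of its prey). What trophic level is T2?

T6 is a producer → level 1.
T2 eats T6 (level 1); other prey at levels: T5 1 → level 2.

Trophic level 2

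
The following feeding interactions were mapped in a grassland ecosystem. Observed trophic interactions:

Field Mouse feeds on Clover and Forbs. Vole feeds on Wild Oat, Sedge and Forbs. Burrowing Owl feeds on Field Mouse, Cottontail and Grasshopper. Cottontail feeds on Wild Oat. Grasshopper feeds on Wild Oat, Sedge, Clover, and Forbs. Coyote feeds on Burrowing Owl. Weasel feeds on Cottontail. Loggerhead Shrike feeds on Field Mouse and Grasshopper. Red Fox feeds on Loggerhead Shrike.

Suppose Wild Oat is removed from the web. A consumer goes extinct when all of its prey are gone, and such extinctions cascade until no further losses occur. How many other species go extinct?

Remove Wild Oat.
Round 1: Cottontail (all prey gone) → extinct.
Round 2: Weasel (all prey gone) → extinct.
No further losses. Total secondary extinctions: 2.

2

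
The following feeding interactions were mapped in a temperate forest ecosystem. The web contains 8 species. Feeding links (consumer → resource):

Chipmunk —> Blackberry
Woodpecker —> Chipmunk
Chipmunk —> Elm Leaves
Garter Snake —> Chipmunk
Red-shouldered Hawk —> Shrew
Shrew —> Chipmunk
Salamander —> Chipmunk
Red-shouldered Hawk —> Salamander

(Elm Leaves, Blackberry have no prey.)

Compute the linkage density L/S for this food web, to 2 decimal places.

L/S = 1.00

There are L = 8 links among S = 8 species.
L/S = 8/8 = 1.0000 ≈ 1.00.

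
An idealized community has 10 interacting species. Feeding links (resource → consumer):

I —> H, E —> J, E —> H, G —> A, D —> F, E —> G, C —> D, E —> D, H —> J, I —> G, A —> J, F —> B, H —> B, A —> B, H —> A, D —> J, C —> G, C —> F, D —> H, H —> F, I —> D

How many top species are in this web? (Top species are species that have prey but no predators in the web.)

Top species (has prey, but nothing eats it): B, J.
Count: 2.

2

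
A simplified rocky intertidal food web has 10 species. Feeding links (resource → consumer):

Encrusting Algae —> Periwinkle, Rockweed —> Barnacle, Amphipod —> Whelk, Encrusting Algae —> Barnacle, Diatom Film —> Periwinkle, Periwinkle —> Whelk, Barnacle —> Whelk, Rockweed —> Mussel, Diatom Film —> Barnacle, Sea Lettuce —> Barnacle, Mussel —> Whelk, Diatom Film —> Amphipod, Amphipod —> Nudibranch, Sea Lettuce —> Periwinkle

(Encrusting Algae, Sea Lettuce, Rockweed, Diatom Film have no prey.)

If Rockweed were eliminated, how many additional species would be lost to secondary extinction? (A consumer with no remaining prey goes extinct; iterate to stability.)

1

Remove Rockweed.
Round 1: Mussel (all prey gone) → extinct.
No further losses. Total secondary extinctions: 1.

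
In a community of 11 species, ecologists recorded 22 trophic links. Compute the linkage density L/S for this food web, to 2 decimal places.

L/S = 2.00

There are L = 22 links among S = 11 species.
L/S = 22/11 = 2.0000 ≈ 2.00.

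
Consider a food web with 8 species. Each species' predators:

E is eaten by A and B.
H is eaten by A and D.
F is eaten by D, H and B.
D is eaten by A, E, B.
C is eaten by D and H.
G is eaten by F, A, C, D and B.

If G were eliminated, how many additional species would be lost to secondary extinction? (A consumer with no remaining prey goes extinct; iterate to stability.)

Remove G.
Round 1: C (all prey gone), F (all prey gone) → extinct.
Round 2: H (all prey gone) → extinct.
Round 3: D (all prey gone) → extinct.
Round 4: E (all prey gone) → extinct.
Round 5: B (all prey gone), A (all prey gone) → extinct.
No further losses. Total secondary extinctions: 7.

7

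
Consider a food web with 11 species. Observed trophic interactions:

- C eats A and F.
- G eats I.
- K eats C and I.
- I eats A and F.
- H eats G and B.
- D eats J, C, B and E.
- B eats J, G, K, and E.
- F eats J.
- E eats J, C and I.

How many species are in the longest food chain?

6 species

One longest chain: J → F → I → G → B → D.
It has 6 species and 5 links.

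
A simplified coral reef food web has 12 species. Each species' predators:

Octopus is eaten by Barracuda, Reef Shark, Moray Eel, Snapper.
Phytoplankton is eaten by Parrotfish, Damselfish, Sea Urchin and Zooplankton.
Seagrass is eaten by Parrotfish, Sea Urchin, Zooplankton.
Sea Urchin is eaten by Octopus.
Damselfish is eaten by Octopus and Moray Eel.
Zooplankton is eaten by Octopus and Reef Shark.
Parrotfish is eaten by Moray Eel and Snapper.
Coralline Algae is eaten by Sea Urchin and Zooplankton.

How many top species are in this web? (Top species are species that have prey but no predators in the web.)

Top species (has prey, but nothing eats it): Moray Eel, Snapper, Barracuda, Reef Shark.
Count: 4.

4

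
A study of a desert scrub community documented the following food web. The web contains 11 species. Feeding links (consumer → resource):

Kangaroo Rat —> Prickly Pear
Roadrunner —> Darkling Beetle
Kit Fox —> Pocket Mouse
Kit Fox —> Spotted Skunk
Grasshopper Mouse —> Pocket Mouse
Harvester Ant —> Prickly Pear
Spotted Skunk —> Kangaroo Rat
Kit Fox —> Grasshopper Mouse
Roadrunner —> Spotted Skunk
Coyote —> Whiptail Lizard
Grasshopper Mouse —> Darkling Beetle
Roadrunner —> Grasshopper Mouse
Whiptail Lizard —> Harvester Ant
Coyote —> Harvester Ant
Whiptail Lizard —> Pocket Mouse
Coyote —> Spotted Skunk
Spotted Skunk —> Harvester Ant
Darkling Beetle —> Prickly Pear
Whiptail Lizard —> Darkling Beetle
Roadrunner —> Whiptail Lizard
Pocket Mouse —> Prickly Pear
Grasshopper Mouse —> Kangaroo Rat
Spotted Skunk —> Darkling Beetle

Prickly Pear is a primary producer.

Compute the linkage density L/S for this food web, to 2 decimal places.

There are L = 23 links among S = 11 species.
L/S = 23/11 = 2.0909 ≈ 2.09.

L/S = 2.09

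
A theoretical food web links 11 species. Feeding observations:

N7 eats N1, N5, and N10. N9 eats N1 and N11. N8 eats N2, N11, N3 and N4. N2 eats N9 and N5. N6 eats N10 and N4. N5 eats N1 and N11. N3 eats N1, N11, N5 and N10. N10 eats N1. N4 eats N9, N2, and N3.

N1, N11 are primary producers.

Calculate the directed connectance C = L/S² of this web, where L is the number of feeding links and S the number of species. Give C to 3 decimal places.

The web has S = 11 species and L = 23 feeding links.
C = L / S² = 23 / 121 = 0.1901 ≈ 0.190.

C = 0.190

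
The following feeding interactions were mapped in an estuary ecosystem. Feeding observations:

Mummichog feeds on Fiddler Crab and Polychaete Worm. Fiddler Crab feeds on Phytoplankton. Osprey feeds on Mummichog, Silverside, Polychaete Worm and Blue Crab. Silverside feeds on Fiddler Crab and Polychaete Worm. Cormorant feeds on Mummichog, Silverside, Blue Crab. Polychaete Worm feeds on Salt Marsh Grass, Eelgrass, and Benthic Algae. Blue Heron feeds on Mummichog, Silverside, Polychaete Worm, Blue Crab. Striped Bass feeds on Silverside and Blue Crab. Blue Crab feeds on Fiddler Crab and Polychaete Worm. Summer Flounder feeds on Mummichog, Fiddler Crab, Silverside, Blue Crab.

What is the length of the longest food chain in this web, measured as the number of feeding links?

One longest chain: Salt Marsh Grass → Polychaete Worm → Silverside → Blue Heron.
It has 4 species and 3 links.

3 links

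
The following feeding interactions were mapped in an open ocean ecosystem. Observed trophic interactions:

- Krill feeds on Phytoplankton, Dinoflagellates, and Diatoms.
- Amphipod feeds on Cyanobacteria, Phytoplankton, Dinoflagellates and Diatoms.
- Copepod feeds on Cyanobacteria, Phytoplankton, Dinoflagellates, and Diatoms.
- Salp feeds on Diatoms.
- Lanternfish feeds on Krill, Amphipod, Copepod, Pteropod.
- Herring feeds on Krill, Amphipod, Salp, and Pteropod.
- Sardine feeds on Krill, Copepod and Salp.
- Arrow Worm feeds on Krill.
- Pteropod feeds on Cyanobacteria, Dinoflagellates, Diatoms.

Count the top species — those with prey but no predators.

Top species (has prey, but nothing eats it): Arrow Worm, Sardine, Lanternfish, Herring.
Count: 4.

4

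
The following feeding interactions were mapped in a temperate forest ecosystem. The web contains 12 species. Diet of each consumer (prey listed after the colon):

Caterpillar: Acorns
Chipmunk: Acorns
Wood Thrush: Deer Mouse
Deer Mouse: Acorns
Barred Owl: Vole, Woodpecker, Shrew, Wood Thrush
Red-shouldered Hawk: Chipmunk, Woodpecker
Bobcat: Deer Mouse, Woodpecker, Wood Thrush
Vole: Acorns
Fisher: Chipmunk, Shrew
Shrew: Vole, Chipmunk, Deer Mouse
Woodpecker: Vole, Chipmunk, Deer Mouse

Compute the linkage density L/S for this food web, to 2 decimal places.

L/S = 1.83

There are L = 22 links among S = 12 species.
L/S = 22/12 = 1.8333 ≈ 1.83.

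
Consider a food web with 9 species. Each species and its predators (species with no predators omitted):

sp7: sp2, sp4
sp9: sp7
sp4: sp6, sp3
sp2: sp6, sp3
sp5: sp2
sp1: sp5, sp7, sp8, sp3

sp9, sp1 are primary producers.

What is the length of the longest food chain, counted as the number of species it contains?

One longest chain: sp1 → sp5 → sp2 → sp6.
It has 4 species and 3 links.

4 species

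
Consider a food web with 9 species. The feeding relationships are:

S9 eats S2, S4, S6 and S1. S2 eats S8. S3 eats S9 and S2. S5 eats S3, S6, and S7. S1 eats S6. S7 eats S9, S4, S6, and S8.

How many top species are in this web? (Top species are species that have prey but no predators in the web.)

Top species (has prey, but nothing eats it): S5.
Count: 1.

1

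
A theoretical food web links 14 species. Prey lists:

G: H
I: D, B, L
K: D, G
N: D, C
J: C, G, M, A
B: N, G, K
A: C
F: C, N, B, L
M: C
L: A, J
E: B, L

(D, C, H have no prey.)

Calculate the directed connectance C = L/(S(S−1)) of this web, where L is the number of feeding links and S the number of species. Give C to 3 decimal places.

C = 0.137

The web has S = 14 species and L = 25 feeding links.
C = L / (S(S−1)) = 25 / 182 = 0.1374 ≈ 0.137.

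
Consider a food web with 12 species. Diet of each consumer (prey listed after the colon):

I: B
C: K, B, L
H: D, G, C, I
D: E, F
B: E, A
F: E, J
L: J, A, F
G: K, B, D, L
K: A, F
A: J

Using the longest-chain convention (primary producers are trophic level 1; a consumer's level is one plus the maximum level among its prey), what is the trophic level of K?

J is a producer → level 1.
A eats J → level 2.
K eats A (level 2); other prey at levels: F 2 → level 3.

Trophic level 3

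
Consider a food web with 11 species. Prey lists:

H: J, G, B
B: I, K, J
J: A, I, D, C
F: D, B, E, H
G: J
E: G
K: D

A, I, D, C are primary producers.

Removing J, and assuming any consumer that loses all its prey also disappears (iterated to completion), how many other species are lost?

2

Remove J.
Round 1: G (all prey gone) → extinct.
Round 2: E (all prey gone) → extinct.
No further losses. Total secondary extinctions: 2.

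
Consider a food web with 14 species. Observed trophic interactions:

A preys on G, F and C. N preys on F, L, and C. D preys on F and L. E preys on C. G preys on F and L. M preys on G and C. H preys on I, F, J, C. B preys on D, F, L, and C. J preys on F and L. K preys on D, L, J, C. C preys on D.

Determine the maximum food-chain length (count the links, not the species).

3 links

One longest chain: F → D → C → M.
It has 4 species and 3 links.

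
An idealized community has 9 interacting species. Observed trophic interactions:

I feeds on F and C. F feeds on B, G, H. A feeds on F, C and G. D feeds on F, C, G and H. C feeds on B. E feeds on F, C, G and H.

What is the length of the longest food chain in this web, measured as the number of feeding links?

One longest chain: B → C → E.
It has 3 species and 2 links.

2 links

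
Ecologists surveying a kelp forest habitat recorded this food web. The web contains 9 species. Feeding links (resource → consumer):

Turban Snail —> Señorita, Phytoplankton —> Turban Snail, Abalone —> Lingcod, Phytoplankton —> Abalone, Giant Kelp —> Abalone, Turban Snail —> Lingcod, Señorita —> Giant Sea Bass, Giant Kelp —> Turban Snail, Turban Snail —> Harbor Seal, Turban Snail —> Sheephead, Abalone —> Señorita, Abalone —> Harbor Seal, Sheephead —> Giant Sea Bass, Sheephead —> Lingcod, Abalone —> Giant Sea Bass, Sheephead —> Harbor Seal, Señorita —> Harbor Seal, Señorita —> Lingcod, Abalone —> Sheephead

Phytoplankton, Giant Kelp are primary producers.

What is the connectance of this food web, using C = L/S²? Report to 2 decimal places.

The web has S = 9 species and L = 19 feeding links.
C = L / S² = 19 / 81 = 0.2346 ≈ 0.23.

C = 0.23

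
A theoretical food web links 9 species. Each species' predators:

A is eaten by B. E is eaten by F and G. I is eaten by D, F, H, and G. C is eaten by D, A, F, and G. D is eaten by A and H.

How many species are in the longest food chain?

One longest chain: I → D → A → B.
It has 4 species and 3 links.

4 species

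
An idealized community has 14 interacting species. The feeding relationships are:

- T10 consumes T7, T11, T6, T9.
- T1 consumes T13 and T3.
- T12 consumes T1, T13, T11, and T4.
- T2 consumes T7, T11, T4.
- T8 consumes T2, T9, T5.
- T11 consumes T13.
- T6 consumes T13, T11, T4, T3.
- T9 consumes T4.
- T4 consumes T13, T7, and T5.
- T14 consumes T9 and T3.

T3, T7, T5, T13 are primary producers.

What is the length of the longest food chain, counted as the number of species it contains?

4 species

One longest chain: T7 → T4 → T6 → T10.
It has 4 species and 3 links.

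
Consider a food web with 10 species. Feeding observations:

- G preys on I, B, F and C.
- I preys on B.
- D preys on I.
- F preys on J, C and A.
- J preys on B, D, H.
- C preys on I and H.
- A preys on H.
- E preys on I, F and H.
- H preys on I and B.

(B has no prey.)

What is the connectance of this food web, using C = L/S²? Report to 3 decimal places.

The web has S = 10 species and L = 20 feeding links.
C = L / S² = 20 / 100 = 0.2000 ≈ 0.200.

C = 0.200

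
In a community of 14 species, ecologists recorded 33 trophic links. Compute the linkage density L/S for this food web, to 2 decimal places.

L/S = 2.36

There are L = 33 links among S = 14 species.
L/S = 33/14 = 2.3571 ≈ 2.36.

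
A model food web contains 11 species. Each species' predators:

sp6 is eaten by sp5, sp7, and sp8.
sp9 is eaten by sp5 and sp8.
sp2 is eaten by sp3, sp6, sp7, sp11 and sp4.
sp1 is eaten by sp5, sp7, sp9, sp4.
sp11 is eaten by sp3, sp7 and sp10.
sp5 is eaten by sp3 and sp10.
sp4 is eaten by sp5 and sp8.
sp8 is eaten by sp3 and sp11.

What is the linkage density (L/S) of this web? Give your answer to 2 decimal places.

L/S = 2.09

There are L = 23 links among S = 11 species.
L/S = 23/11 = 2.0909 ≈ 2.09.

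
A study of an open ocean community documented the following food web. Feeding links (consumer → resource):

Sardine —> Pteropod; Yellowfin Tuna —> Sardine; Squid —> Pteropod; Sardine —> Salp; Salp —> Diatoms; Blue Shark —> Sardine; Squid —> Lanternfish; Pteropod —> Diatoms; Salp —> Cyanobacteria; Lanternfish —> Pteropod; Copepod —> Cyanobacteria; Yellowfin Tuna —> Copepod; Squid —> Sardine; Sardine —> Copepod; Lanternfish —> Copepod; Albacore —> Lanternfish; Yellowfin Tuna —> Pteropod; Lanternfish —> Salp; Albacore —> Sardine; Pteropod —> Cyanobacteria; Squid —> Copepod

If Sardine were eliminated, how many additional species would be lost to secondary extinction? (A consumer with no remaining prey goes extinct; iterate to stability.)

Remove Sardine.
Round 1: Blue Shark (all prey gone) → extinct.
No further losses. Total secondary extinctions: 1.

1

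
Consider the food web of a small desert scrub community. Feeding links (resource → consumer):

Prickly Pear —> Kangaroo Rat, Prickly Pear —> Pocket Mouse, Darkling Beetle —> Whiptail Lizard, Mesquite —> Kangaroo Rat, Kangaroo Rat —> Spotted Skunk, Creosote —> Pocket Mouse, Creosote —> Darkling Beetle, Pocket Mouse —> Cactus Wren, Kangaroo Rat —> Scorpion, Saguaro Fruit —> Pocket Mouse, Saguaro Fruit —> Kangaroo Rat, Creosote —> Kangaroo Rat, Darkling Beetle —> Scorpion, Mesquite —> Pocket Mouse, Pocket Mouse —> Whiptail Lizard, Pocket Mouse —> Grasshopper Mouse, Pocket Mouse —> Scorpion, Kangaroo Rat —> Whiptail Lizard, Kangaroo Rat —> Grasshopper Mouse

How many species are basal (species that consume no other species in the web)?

4

Basal species (no prey listed): Prickly Pear, Creosote, Saguaro Fruit, Mesquite.
Count: 4.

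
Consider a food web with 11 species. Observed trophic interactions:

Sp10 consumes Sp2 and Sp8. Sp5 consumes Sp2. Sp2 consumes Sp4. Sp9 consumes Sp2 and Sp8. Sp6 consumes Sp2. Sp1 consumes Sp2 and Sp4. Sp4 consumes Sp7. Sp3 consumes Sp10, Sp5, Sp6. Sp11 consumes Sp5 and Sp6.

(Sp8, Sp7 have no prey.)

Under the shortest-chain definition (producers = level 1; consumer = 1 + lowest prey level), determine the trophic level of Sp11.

Trophic level 5

Sp7 is a producer → level 1.
Sp4 eats Sp7 → level 2.
Sp2 eats Sp4 → level 3.
Sp5 eats Sp2 → level 4.
Sp11 eats Sp5 → level 5.
No prey of Sp11 is below level 4, so 5 is the minimum.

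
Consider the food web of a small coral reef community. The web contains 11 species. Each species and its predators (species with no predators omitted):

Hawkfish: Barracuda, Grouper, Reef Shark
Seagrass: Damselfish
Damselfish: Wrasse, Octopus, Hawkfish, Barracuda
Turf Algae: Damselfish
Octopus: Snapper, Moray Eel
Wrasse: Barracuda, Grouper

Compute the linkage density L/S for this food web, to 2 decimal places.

There are L = 13 links among S = 11 species.
L/S = 13/11 = 1.1818 ≈ 1.18.

L/S = 1.18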